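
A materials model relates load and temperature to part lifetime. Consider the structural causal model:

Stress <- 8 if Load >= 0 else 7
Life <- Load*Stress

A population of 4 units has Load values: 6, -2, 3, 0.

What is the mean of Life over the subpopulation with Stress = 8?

24

E[Life|Stress=8] averages over only the 3 units with Stress=8 (Load = 6, 3, 0): Life = 48, 24, 0, mean 24.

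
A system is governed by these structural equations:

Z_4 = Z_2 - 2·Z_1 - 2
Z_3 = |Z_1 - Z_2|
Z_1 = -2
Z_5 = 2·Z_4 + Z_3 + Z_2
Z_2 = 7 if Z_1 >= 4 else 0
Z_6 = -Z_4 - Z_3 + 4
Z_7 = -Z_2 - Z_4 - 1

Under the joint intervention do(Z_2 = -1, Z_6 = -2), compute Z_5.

Setting Z_2 = -1, Z_6 = -2 by intervention discards those variables' equations.
Z_3 = |Z_1 - Z_2|  [with Z_1=-2, Z_2=-1]  = 1
Z_4 = Z_2 - 2·Z_1 - 2  [with Z_2=-1, Z_1=-2]  = 1
Z_5 = 2·Z_4 + Z_3 + Z_2  [with Z_4=1, Z_3=1, Z_2=-1]  = 2

2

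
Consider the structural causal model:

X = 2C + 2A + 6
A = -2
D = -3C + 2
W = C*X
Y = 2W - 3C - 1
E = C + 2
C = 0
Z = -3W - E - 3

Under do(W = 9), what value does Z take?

-32

Under do(W=9), the mechanism W = C*X is discarded; W is fixed at 9.
E = C + 2  [with C=0]  = 2
Z = -3W - E - 3  [with W=9, E=2]  = -32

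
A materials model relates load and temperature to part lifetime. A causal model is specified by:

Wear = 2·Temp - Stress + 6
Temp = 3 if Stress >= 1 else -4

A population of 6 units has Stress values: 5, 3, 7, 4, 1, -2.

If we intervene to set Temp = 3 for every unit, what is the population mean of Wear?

Every unit gets Temp=3 under the intervention. Wear values become 7, 9, 5, 8, 11, 14; E[Wear|do(Temp=3)] = 9.

9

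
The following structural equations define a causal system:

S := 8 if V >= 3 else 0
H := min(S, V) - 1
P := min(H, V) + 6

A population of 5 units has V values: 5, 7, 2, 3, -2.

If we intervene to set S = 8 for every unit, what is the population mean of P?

8

Every unit gets S=8 under the intervention. P values become 10, 12, 7, 8, 3; E[P|do(S=8)] = 8.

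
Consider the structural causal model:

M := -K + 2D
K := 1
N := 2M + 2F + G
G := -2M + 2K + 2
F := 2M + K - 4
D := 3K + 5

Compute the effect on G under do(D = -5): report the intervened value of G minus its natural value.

52

Under do(D=-5), the mechanism D := 3K + 5 is discarded; D is fixed at -5.
M = -K + 2D  [with K=1, D=-5]  = -11
G = -2M + 2K + 2  [with M=-11, K=1]  = 26
Without intervention: D = 3K + 5  [with K=1]  = 8; M = -K + 2D  [with K=1, D=8]  = 15; G = -2M + 2K + 2  [with M=15, K=1]  = -26.
Change = 26 − (-26) = 52.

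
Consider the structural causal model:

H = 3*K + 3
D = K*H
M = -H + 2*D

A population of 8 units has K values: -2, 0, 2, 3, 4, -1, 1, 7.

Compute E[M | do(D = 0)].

Under do(D=0), D's equation is replaced by D=0 for every unit. Per-unit M: 3, -3, -9, -12, -15, 0, -6, -24. Mean = -8.25.

-8.25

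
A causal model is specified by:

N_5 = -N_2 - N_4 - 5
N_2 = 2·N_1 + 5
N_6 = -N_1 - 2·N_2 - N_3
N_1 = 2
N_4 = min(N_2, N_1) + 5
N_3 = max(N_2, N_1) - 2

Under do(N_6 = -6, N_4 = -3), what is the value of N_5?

-11

Setting N_6 = -6, N_4 = -3 by intervention discards those variables' equations.
N_2 = 2·N_1 + 5  [with N_1=2]  = 9
N_5 = -N_2 - N_4 - 5  [with N_2=9, N_4=-3]  = -11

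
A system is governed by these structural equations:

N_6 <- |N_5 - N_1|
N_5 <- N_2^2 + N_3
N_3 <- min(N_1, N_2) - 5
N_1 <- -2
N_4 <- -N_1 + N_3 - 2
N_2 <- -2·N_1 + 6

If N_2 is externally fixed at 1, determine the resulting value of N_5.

do(N_2=1) replaces the equation N_2 <- -2·N_1 + 6 with the constant N_2 = 1.
N_3 = min(N_1, N_2) - 5  [with N_1=-2, N_2=1]  = -7
N_5 = N_2^2 + N_3  [with N_2=1, N_3=-7]  = -6

-6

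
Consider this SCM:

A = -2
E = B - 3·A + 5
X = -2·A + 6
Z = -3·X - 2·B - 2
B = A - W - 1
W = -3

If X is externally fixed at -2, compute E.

11

The intervention breaks the incoming arrows to X: X = -2·A + 6 no longer applies, and X = -2.
Since E is not a descendant of the intervened variable, it is unaffected.
B = A - W - 1  [with A=-2, W=-3]  = 0
E = B - 3·A + 5  [with B=0, A=-2]  = 11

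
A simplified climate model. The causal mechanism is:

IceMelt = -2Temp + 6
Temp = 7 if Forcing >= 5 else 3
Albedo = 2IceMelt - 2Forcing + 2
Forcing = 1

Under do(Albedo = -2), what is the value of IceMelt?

Under do(Albedo=-2), the mechanism Albedo = 2IceMelt - 2Forcing + 2 is discarded; Albedo is fixed at -2.
Since IceMelt is not a descendant of the intervened variable, it is unaffected.
Temp = 7 if Forcing >= 5 else 3  [with Forcing=1]  = 3
IceMelt = -2Temp + 6  [with Temp=3]  = 0

0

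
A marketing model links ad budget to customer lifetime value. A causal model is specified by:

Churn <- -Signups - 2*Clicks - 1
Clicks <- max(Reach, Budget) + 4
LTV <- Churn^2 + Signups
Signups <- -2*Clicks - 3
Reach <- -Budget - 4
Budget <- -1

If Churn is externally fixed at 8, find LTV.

55

The intervention breaks the incoming arrows to Churn: Churn <- -Signups - 2*Clicks - 1 no longer applies, and Churn = 8.
Reach = -Budget - 4  [with Budget=-1]  = -3
Clicks = max(Reach, Budget) + 4  [with Reach=-3, Budget=-1]  = 3
Signups = -2*Clicks - 3  [with Clicks=3]  = -9
LTV = Churn^2 + Signups  [with Churn=8, Signups=-9]  = 55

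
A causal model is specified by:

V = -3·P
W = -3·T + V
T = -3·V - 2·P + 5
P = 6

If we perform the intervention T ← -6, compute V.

-18

Under do(T=-6), the mechanism T = -3·V - 2·P + 5 is discarded; T is fixed at -6.
Since V is not a descendant of the intervened variable, it is unaffected.
V = -3·P  [with P=6]  = -18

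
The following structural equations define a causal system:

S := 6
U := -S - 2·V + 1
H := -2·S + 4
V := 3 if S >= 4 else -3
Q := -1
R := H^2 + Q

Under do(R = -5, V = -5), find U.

Under do(R = -5, V = -5), each intervened variable's structural equation is replaced by its fixed value.
U = -S - 2·V + 1  [with S=6, V=-5]  = 5

5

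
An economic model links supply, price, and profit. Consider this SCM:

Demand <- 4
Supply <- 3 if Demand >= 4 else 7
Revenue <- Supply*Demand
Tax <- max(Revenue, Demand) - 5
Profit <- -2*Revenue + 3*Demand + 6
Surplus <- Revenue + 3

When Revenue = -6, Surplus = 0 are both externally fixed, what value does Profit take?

30

The joint intervention fixes Revenue = -6, Surplus = 0, removing each variable's own equation.
Profit = -2*Revenue + 3*Demand + 6  [with Revenue=-6, Demand=4]  = 30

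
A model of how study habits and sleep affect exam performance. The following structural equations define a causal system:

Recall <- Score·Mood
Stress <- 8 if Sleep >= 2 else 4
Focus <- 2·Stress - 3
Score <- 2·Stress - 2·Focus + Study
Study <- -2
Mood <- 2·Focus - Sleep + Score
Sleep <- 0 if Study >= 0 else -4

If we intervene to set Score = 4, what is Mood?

The intervention breaks the incoming arrows to Score: Score <- 2·Stress - 2·Focus + Study no longer applies, and Score = 4.
Sleep = 0 if Study >= 0 else -4  [with Study=-2]  = -4
Stress = 8 if Sleep >= 2 else 4  [with Sleep=-4]  = 4
Focus = 2·Stress - 3  [with Stress=4]  = 5
Mood = 2·Focus - Sleep + Score  [with Focus=5, Sleep=-4, Score=4]  = 18

18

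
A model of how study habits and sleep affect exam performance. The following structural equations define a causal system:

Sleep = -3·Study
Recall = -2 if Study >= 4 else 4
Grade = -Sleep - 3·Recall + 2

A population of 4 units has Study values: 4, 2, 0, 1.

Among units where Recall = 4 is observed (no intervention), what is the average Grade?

Conditioning on Recall=4 selects the 3 unit(s) with Study ∈ {2, 0, 1}. Their Grade values: -4, -10, -7. Mean = -7.

-7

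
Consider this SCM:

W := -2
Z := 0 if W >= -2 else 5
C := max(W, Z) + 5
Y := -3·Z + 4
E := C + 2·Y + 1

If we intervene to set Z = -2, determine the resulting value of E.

do(Z=-2) replaces the equation Z := 0 if W >= -2 else 5 with the constant Z = -2.
C = max(W, Z) + 5  [with W=-2, Z=-2]  = 3
Y = -3·Z + 4  [with Z=-2]  = 10
E = C + 2·Y + 1  [with C=3, Y=10]  = 24

24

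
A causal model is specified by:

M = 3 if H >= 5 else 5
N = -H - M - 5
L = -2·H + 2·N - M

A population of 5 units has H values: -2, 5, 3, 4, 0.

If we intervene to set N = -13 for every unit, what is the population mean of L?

Every unit gets N=-13 under the intervention. L values become -27, -39, -37, -39, -31; E[L|do(N=-13)] = -34.6.

-34.6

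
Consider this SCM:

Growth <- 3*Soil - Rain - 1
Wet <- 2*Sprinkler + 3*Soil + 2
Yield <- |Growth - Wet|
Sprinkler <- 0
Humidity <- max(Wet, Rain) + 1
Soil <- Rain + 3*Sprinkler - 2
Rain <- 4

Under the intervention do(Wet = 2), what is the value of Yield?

1

The intervention breaks the incoming arrows to Wet: Wet <- 2*Sprinkler + 3*Soil + 2 no longer applies, and Wet = 2.
Soil = Rain + 3*Sprinkler - 2  [with Rain=4, Sprinkler=0]  = 2
Growth = 3*Soil - Rain - 1  [with Soil=2, Rain=4]  = 1
Yield = |Growth - Wet|  [with Growth=1, Wet=2]  = 1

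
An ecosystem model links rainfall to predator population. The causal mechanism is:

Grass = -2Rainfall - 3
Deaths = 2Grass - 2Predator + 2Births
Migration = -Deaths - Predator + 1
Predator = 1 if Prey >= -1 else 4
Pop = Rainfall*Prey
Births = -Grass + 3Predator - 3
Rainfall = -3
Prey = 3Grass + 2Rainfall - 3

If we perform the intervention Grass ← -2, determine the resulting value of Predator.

Under do(Grass=-2), the mechanism Grass = -2Rainfall - 3 is discarded; Grass is fixed at -2.
Prey = 3Grass + 2Rainfall - 3  [with Grass=-2, Rainfall=-3]  = -15
Predator = 1 if Prey >= -1 else 4  [with Prey=-15]  = 4

4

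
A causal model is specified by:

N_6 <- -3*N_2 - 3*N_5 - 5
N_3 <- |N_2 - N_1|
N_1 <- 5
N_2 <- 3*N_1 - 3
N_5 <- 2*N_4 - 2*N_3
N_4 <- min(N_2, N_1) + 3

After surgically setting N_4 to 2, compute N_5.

Intervening sets N_4 = 2 and removes its equation (N_4 <- min(N_2, N_1) + 3).
N_2 = 3*N_1 - 3  [with N_1=5]  = 12
N_3 = |N_2 - N_1|  [with N_2=12, N_1=5]  = 7
N_5 = 2*N_4 - 2*N_3  [with N_4=2, N_3=7]  = -10

-10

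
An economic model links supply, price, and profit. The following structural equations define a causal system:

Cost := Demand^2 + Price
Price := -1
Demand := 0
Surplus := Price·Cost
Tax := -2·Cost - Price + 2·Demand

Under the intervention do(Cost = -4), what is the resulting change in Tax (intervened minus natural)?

6

The intervention breaks the incoming arrows to Cost: Cost := Demand^2 + Price no longer applies, and Cost = -4.
Tax = -2·Cost - Price + 2·Demand  [with Cost=-4, Price=-1, Demand=0]  = 9
Without intervention: Cost = Demand^2 + Price  [with Demand=0, Price=-1]  = -1; Tax = -2·Cost - Price + 2·Demand  [with Cost=-1, Price=-1, Demand=0]  = 3.
Change = 9 − 3 = 6.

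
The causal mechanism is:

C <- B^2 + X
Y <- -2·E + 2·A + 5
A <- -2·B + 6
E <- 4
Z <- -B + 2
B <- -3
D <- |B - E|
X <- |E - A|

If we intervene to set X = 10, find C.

Intervening sets X = 10 and removes its equation (X <- |E - A|).
C = B^2 + X  [with B=-3, X=10]  = 19

19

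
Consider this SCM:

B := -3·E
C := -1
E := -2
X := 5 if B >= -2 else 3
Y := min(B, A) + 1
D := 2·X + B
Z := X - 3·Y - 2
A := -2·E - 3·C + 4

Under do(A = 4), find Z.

-12

The intervention breaks the incoming arrows to A: A := -2·E - 3·C + 4 no longer applies, and A = 4.
B = -3·E  [with E=-2]  = 6
Y = min(B, A) + 1  [with B=6, A=4]  = 5
X = 5 if B >= -2 else 3  [with B=6]  = 5
Z = X - 3·Y - 2  [with X=5, Y=5]  = -12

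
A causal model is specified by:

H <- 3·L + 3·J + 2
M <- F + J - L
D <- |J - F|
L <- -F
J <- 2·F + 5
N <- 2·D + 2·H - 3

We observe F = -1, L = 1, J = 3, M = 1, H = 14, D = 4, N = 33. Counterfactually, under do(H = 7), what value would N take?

19

Under do(H=7), the mechanism H <- 3·L + 3·J + 2 is discarded; H is fixed at 7.
J = 2·F + 5  [with F=-1]  = 3
D = |J - F|  [with J=3, F=-1]  = 4
N = 2·D + 2·H - 3  [with D=4, H=7]  = 19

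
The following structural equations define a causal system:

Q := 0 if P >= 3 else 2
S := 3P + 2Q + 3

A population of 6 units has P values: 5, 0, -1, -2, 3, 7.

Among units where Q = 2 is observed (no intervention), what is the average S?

4

E[S|Q=2] averages over only the 3 units with Q=2 (P = 0, -1, -2): S = 7, 4, 1, mean 4.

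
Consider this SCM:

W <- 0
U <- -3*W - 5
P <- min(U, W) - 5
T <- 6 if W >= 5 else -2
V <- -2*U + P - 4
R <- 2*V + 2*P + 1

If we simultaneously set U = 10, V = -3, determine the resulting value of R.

Setting U = 10, V = -3 by intervention discards those variables' equations.
P = min(U, W) - 5  [with U=10, W=0]  = -5
R = 2*V + 2*P + 1  [with V=-3, P=-5]  = -15

-15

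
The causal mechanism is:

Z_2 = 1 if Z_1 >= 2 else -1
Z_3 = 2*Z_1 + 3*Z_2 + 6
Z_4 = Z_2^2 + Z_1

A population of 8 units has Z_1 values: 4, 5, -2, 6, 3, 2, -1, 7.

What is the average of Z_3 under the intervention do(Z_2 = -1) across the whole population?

9

Under do(Z_2=-1), Z_2's equation is replaced by Z_2=-1 for every unit. Per-unit Z_3: 11, 13, -1, 15, 9, 7, 1, 17. Mean = 9.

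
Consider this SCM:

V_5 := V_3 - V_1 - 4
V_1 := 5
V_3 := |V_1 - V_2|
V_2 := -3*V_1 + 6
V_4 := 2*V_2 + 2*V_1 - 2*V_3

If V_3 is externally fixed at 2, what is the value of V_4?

-12

The intervention breaks the incoming arrows to V_3: V_3 := |V_1 - V_2| no longer applies, and V_3 = 2.
V_2 = -3*V_1 + 6  [with V_1=5]  = -9
V_4 = 2*V_2 + 2*V_1 - 2*V_3  [with V_2=-9, V_1=5, V_3=2]  = -12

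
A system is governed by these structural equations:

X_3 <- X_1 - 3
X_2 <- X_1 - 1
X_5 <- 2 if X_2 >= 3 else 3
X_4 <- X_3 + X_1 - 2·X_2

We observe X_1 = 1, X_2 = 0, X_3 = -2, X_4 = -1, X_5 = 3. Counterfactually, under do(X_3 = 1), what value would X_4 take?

The intervention breaks the incoming arrows to X_3: X_3 <- X_1 - 3 no longer applies, and X_3 = 1.
X_2 = X_1 - 1  [with X_1=1]  = 0
X_4 = X_3 + X_1 - 2·X_2  [with X_3=1, X_1=1, X_2=0]  = 2

2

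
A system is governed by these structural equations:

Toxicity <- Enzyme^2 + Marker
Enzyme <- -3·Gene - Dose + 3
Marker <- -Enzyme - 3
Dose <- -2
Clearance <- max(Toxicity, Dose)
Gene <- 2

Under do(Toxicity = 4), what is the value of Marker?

The intervention breaks the incoming arrows to Toxicity: Toxicity <- Enzyme^2 + Marker no longer applies, and Toxicity = 4.
Since Marker is not a descendant of the intervened variable, it is unaffected.
Enzyme = -3·Gene - Dose + 3  [with Gene=2, Dose=-2]  = -1
Marker = -Enzyme - 3  [with Enzyme=-1]  = -2

-2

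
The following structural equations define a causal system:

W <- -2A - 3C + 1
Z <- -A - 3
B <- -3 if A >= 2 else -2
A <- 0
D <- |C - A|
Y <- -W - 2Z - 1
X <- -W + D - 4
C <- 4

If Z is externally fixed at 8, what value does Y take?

-6

do(Z=8) replaces the equation Z <- -A - 3 with the constant Z = 8.
W = -2A - 3C + 1  [with A=0, C=4]  = -11
Y = -W - 2Z - 1  [with W=-11, Z=8]  = -6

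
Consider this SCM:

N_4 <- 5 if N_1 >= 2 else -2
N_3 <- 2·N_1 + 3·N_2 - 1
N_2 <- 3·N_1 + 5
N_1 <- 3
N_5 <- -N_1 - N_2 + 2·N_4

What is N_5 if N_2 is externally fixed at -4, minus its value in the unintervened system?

do(N_2=-4) replaces the equation N_2 <- 3·N_1 + 5 with the constant N_2 = -4.
N_4 = 5 if N_1 >= 2 else -2  [with N_1=3]  = 5
N_5 = -N_1 - N_2 + 2·N_4  [with N_1=3, N_2=-4, N_4=5]  = 11
Without intervention: N_2 = 3·N_1 + 5  [with N_1=3]  = 14; N_4 = 5 if N_1 >= 2 else -2  [with N_1=3]  = 5; N_5 = -N_1 - N_2 + 2·N_4  [with N_1=3, N_2=14, N_4=5]  = -7.
Change = 11 − (-7) = 18.

18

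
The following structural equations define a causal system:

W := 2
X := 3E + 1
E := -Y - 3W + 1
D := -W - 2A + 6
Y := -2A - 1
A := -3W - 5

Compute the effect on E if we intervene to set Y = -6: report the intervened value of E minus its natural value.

27

Intervening sets Y = -6 and removes its equation (Y := -2A - 1).
E = -Y - 3W + 1  [with Y=-6, W=2]  = 1
Without intervention: A = -3W - 5  [with W=2]  = -11; Y = -2A - 1  [with A=-11]  = 21; E = -Y - 3W + 1  [with Y=21, W=2]  = -26.
Change = 1 − (-26) = 27.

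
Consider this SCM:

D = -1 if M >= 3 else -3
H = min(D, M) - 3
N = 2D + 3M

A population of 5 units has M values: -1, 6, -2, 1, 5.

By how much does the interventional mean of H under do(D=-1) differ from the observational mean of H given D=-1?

-0.2

Every unit gets D=-1 under the intervention. H values become -4, -4, -5, -4, -4; E[H|do(D=-1)] = -4.2.
Conditioning on D=-1 selects the 2 unit(s) with M ∈ {6, 5}. Their H values: -4, -4. Mean = -4.
Difference = -4.2 − (-4) = -0.2.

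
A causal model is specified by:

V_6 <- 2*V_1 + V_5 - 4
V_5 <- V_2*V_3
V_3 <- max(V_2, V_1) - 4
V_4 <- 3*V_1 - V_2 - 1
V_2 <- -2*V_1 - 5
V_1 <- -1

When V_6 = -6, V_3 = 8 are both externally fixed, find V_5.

-24

Under do(V_6 = -6, V_3 = 8), each intervened variable's structural equation is replaced by its fixed value.
V_2 = -2*V_1 - 5  [with V_1=-1]  = -3
V_5 = V_2*V_3  [with V_2=-3, V_3=8]  = -24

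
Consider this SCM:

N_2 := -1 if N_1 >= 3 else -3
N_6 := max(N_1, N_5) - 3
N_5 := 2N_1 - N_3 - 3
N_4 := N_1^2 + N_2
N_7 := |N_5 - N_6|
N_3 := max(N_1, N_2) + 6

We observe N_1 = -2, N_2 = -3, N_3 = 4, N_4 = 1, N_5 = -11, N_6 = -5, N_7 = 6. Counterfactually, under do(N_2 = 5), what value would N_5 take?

do(N_2=5) replaces the equation N_2 := -1 if N_1 >= 3 else -3 with the constant N_2 = 5.
N_3 = max(N_1, N_2) + 6  [with N_1=-2, N_2=5]  = 11
N_5 = 2N_1 - N_3 - 3  [with N_1=-2, N_3=11]  = -18

-18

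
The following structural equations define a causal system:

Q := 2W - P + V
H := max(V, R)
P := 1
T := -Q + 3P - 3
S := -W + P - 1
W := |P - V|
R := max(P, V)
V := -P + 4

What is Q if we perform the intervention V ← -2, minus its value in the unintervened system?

-3

Under do(V=-2), the mechanism V := -P + 4 is discarded; V is fixed at -2.
W = |P - V|  [with P=1, V=-2]  = 3
Q = 2W - P + V  [with W=3, P=1, V=-2]  = 3
Without intervention: V = -P + 4  [with P=1]  = 3; W = |P - V|  [with P=1, V=3]  = 2; Q = 2W - P + V  [with W=2, P=1, V=3]  = 6.
Change = 3 − 6 = -3.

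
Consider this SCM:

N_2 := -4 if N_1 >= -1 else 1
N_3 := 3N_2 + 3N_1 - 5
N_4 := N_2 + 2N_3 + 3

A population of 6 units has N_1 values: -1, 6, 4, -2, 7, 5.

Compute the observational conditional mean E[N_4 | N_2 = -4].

-9.8

Observing N_2=-4 restricts to units where N_2's equation naturally yields -4: N_1 ∈ {-1, 6, 4, 7, 5}. In that subpopulation N_4 = -41, 1, -11, 7, -5, mean -9.8.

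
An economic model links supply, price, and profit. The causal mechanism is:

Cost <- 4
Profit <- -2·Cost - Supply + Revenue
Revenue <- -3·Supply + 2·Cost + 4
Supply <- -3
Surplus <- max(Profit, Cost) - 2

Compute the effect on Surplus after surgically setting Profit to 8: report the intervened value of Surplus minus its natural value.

-8

Intervening sets Profit = 8 and removes its equation (Profit <- -2·Cost - Supply + Revenue).
Surplus = max(Profit, Cost) - 2  [with Profit=8, Cost=4]  = 6
Without intervention: Revenue = -3·Supply + 2·Cost + 4  [with Supply=-3, Cost=4]  = 21; Profit = -2·Cost - Supply + Revenue  [with Cost=4, Supply=-3, Revenue=21]  = 16; Surplus = max(Profit, Cost) - 2  [with Profit=16, Cost=4]  = 14.
Change = 6 − 14 = -8.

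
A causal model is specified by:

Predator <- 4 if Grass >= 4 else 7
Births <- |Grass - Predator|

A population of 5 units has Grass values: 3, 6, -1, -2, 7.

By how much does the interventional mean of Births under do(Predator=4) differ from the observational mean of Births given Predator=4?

Every unit gets Predator=4 under the intervention. Births values become 1, 2, 5, 6, 3; E[Births|do(Predator=4)] = 3.4.
E[Births|Predator=4] averages over only the 2 units with Predator=4 (Grass = 6, 7): Births = 2, 3, mean 2.5.
Difference = 3.4 − 2.5 = 0.9.

0.9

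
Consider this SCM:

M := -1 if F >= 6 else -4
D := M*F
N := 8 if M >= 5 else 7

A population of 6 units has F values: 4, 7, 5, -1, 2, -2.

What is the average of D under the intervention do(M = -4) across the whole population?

do(M=-4) breaks M's dependence on F. With M=-4 fixed, D across the units is -16, -28, -20, 4, -8, 8, mean -10.

-10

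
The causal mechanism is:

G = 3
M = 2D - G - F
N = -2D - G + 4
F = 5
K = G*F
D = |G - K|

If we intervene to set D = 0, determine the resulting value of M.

-8

Under do(D=0), the mechanism D = |G - K| is discarded; D is fixed at 0.
M = 2D - G - F  [with D=0, G=3, F=5]  = -8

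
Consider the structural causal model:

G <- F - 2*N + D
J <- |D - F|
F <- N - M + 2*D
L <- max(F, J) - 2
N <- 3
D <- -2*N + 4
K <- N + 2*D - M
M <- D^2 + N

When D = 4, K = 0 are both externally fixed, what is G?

-10

Setting D = 4, K = 0 by intervention discards those variables' equations.
M = D^2 + N  [with D=4, N=3]  = 19
F = N - M + 2*D  [with N=3, M=19, D=4]  = -8
G = F - 2*N + D  [with F=-8, N=3, D=4]  = -10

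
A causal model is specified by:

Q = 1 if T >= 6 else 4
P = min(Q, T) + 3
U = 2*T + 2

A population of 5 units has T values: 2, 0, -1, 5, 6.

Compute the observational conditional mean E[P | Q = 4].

Conditioning on Q=4 selects the 4 unit(s) with T ∈ {2, 0, -1, 5}. Their P values: 5, 3, 2, 7. Mean = 4.25.

4.25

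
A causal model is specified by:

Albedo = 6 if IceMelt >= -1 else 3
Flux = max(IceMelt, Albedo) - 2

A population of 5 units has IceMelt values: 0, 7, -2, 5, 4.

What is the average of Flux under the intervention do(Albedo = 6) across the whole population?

do(Albedo=6) breaks Albedo's dependence on IceMelt. With Albedo=6 fixed, Flux across the units is 4, 5, 4, 4, 4, mean 4.2.

4.2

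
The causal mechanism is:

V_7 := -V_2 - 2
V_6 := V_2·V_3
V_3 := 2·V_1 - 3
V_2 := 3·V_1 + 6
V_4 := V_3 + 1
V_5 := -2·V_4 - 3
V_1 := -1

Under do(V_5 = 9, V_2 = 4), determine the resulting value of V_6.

The joint intervention fixes V_5 = 9, V_2 = 4, removing each variable's own equation.
V_3 = 2·V_1 - 3  [with V_1=-1]  = -5
V_6 = V_2·V_3  [with V_2=4, V_3=-5]  = -20

-20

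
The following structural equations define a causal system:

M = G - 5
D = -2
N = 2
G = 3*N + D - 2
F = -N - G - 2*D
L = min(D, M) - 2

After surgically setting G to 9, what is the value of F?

-7

The intervention breaks the incoming arrows to G: G = 3*N + D - 2 no longer applies, and G = 9.
F = -N - G - 2*D  [with N=2, G=9, D=-2]  = -7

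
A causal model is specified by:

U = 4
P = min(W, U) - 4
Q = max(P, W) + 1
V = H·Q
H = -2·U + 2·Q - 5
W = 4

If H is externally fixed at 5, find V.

The intervention breaks the incoming arrows to H: H = -2·U + 2·Q - 5 no longer applies, and H = 5.
P = min(W, U) - 4  [with W=4, U=4]  = 0
Q = max(P, W) + 1  [with P=0, W=4]  = 5
V = H·Q  [with H=5, Q=5]  = 25

25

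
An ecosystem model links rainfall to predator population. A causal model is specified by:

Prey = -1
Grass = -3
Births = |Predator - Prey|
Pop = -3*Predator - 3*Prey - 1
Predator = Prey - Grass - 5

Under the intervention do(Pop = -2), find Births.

2

The intervention breaks the incoming arrows to Pop: Pop = -3*Predator - 3*Prey - 1 no longer applies, and Pop = -2.
Since Births is not a descendant of the intervened variable, it is unaffected.
Predator = Prey - Grass - 5  [with Prey=-1, Grass=-3]  = -3
Births = |Predator - Prey|  [with Predator=-3, Prey=-1]  = 2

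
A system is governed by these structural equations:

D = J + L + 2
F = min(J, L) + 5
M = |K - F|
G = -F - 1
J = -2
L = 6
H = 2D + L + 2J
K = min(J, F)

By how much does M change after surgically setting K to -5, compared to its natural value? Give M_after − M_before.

Under do(K=-5), the mechanism K = min(J, F) is discarded; K is fixed at -5.
F = min(J, L) + 5  [with J=-2, L=6]  = 3
M = |K - F|  [with K=-5, F=3]  = 8
Without intervention: F = min(J, L) + 5  [with J=-2, L=6]  = 3; K = min(J, F)  [with J=-2, F=3]  = -2; M = |K - F|  [with K=-2, F=3]  = 5.
Change = 8 − 5 = 3.

3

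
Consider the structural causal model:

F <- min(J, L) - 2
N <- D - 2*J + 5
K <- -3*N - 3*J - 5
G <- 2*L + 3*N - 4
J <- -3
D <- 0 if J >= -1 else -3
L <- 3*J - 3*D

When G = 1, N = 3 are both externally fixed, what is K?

-5

Under do(G = 1, N = 3), each intervened variable's structural equation is replaced by its fixed value.
K = -3*N - 3*J - 5  [with N=3, J=-3]  = -5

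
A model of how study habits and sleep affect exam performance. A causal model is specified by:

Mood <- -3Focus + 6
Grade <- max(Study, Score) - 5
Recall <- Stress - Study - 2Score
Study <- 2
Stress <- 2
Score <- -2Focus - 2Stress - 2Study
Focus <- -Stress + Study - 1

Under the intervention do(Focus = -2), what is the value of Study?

2

Under do(Focus=-2), the mechanism Focus <- -Stress + Study - 1 is discarded; Focus is fixed at -2.
Study is not downstream of the intervention, so its value is determined by the original equations.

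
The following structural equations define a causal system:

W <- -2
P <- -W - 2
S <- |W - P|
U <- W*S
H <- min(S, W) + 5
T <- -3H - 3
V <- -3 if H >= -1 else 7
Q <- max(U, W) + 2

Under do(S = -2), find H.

3

do(S=-2) replaces the equation S <- |W - P| with the constant S = -2.
H = min(S, W) + 5  [with S=-2, W=-2]  = 3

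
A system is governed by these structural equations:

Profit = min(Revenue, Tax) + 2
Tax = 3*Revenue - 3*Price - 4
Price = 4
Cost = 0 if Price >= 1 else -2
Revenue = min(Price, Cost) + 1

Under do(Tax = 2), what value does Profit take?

Intervening sets Tax = 2 and removes its equation (Tax = 3*Revenue - 3*Price - 4).
Cost = 0 if Price >= 1 else -2  [with Price=4]  = 0
Revenue = min(Price, Cost) + 1  [with Price=4, Cost=0]  = 1
Profit = min(Revenue, Tax) + 2  [with Revenue=1, Tax=2]  = 3

3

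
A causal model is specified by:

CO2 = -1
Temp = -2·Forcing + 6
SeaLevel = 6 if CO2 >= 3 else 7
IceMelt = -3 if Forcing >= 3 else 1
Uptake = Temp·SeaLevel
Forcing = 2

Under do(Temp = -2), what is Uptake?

-14

The intervention breaks the incoming arrows to Temp: Temp = -2·Forcing + 6 no longer applies, and Temp = -2.
SeaLevel = 6 if CO2 >= 3 else 7  [with CO2=-1]  = 7
Uptake = Temp·SeaLevel  [with Temp=-2, SeaLevel=7]  = -14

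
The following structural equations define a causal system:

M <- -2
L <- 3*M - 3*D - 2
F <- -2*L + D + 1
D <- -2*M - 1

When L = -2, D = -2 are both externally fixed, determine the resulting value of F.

The joint intervention fixes L = -2, D = -2, removing each variable's own equation.
F = -2*L + D + 1  [with L=-2, D=-2]  = 3

3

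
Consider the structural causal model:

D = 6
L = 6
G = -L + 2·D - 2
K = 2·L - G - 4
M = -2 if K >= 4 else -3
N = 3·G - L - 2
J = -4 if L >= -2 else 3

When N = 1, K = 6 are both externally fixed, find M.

-2

Setting N = 1, K = 6 by intervention discards those variables' equations.
M = -2 if K >= 4 else -3  [with K=6]  = -2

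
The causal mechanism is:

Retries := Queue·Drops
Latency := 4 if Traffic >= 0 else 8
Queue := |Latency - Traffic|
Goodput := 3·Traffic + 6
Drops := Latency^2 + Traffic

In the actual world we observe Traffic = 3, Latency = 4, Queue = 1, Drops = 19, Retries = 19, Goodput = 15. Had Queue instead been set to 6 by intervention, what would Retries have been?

do(Queue=6) replaces the equation Queue := |Latency - Traffic| with the constant Queue = 6.
Latency = 4 if Traffic >= 0 else 8  [with Traffic=3]  = 4
Drops = Latency^2 + Traffic  [with Latency=4, Traffic=3]  = 19
Retries = Queue·Drops  [with Queue=6, Drops=19]  = 114

114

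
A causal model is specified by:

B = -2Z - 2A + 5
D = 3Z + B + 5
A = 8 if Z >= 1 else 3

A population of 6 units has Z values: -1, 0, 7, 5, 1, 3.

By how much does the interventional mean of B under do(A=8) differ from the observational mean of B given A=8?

Every unit gets A=8 under the intervention. B values become -9, -11, -25, -21, -13, -17; E[B|do(A=8)] = -16.
E[B|A=8] averages over only the 4 units with A=8 (Z = 7, 5, 1, 3): B = -25, -21, -13, -17, mean -19.
Difference = -16 − (-19) = 3.

3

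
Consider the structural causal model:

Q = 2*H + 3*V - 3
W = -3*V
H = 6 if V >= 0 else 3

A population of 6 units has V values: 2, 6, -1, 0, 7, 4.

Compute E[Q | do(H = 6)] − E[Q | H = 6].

-2.4

Under do(H=6), H's equation is replaced by H=6 for every unit. Per-unit Q: 15, 27, 6, 9, 30, 21. Mean = 18.
Conditioning on H=6 selects the 5 unit(s) with V ∈ {2, 6, 0, 7, 4}. Their Q values: 15, 27, 9, 30, 21. Mean = 20.4.
Difference = 18 − 20.4 = -2.4.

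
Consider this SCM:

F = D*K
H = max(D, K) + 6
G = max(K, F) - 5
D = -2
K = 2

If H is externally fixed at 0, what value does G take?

Intervening sets H = 0 and removes its equation (H = max(D, K) + 6).
No directed path runs from H to G, so G keeps its natural value.
F = D*K  [with D=-2, K=2]  = -4
G = max(K, F) - 5  [with K=2, F=-4]  = -3

-3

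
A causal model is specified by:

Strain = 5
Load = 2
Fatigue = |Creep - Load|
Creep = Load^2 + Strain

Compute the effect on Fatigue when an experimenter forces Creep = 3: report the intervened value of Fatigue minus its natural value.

The intervention breaks the incoming arrows to Creep: Creep = Load^2 + Strain no longer applies, and Creep = 3.
Fatigue = |Creep - Load|  [with Creep=3, Load=2]  = 1
Without intervention: Creep = Load^2 + Strain  [with Load=2, Strain=5]  = 9; Fatigue = |Creep - Load|  [with Creep=9, Load=2]  = 7.
Change = 1 − 7 = -6.

-6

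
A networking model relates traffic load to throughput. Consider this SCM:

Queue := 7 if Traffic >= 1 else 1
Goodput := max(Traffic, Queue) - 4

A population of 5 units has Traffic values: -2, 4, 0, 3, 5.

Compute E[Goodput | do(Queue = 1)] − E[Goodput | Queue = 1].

1.8

Every unit gets Queue=1 under the intervention. Goodput values become -3, 0, -3, -1, 1; E[Goodput|do(Queue=1)] = -1.2.
E[Goodput|Queue=1] averages over only the 2 units with Queue=1 (Traffic = -2, 0): Goodput = -3, -3, mean -3.
Difference = -1.2 − (-3) = 1.8.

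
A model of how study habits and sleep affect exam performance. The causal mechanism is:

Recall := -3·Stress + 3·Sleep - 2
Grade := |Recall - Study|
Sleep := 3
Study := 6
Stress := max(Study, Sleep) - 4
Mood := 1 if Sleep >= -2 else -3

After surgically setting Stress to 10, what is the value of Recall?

-23

do(Stress=10) replaces the equation Stress := max(Study, Sleep) - 4 with the constant Stress = 10.
Recall = -3·Stress + 3·Sleep - 2  [with Stress=10, Sleep=3]  = -23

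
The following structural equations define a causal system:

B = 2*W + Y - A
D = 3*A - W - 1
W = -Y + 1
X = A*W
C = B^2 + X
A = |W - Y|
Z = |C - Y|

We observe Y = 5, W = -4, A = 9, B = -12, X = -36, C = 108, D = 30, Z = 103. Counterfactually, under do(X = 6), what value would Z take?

do(X=6) replaces the equation X = A*W with the constant X = 6.
W = -Y + 1  [with Y=5]  = -4
A = |W - Y|  [with W=-4, Y=5]  = 9
B = 2*W + Y - A  [with W=-4, Y=5, A=9]  = -12
C = B^2 + X  [with B=-12, X=6]  = 150
Z = |C - Y|  [with C=150, Y=5]  = 145

145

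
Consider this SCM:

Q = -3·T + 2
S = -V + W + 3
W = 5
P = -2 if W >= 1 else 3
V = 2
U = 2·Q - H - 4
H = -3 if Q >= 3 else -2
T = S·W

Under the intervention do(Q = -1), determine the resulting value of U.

do(Q=-1) replaces the equation Q = -3·T + 2 with the constant Q = -1.
H = -3 if Q >= 3 else -2  [with Q=-1]  = -2
U = 2·Q - H - 4  [with Q=-1, H=-2]  = -4

-4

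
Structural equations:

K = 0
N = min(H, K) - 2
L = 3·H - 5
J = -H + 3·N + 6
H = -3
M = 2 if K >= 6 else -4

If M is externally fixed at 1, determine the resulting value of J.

-6

The intervention breaks the incoming arrows to M: M = 2 if K >= 6 else -4 no longer applies, and M = 1.
Since J is not a descendant of the intervened variable, it is unaffected.
N = min(H, K) - 2  [with H=-3, K=0]  = -5
J = -H + 3·N + 6  [with H=-3, N=-5]  = -6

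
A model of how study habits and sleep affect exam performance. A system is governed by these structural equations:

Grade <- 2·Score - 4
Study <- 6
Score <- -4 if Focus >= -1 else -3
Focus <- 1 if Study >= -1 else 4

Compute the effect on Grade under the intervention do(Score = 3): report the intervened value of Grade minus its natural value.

14

The intervention breaks the incoming arrows to Score: Score <- -4 if Focus >= -1 else -3 no longer applies, and Score = 3.
Grade = 2·Score - 4  [with Score=3]  = 2
Without intervention: Focus = 1 if Study >= -1 else 4  [with Study=6]  = 1; Score = -4 if Focus >= -1 else -3  [with Focus=1]  = -4; Grade = 2·Score - 4  [with Score=-4]  = -12.
Change = 2 − (-12) = 14.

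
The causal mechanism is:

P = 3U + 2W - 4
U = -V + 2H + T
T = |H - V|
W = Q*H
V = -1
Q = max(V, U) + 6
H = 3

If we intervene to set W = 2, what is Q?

17

do(W=2) replaces the equation W = Q*H with the constant W = 2.
Since Q is not a descendant of the intervened variable, it is unaffected.
T = |H - V|  [with H=3, V=-1]  = 4
U = -V + 2H + T  [with V=-1, H=3, T=4]  = 11
Q = max(V, U) + 6  [with V=-1, U=11]  = 17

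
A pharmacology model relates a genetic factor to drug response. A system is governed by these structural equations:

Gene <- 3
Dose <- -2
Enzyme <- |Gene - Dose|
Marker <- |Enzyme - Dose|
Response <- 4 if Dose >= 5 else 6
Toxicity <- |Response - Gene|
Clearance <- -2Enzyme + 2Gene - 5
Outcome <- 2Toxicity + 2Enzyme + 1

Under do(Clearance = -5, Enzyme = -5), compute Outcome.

Setting Clearance = -5, Enzyme = -5 by intervention discards those variables' equations.
Response = 4 if Dose >= 5 else 6  [with Dose=-2]  = 6
Toxicity = |Response - Gene|  [with Response=6, Gene=3]  = 3
Outcome = 2Toxicity + 2Enzyme + 1  [with Toxicity=3, Enzyme=-5]  = -3

-3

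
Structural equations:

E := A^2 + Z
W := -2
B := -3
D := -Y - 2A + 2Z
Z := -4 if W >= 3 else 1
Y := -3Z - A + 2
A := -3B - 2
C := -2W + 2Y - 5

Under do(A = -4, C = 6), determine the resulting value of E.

Under do(A = -4, C = 6), each intervened variable's structural equation is replaced by its fixed value.
Z = -4 if W >= 3 else 1  [with W=-2]  = 1
E = A^2 + Z  [with A=-4, Z=1]  = 17

17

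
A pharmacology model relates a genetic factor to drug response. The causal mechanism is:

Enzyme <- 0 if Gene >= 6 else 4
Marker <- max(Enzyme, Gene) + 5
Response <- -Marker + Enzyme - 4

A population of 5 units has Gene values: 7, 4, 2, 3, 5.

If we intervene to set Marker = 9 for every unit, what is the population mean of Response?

The intervention sets Marker=9 in all 5 units regardless of Gene. Recomputing Response per unit gives -13, -9, -9, -9, -9; average -9.8.

-9.8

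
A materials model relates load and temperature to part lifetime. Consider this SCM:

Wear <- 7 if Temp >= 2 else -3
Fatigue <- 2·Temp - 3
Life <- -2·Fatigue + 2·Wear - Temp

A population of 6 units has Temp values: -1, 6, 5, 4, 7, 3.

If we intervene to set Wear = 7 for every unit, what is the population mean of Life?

0

The intervention sets Wear=7 in all 6 units regardless of Temp. Recomputing Life per unit gives 25, -10, -5, 0, -15, 5; average 0.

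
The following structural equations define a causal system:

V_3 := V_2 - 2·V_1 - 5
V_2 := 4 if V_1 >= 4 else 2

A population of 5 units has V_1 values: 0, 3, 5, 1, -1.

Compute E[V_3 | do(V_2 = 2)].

-6.2

Every unit gets V_2=2 under the intervention. V_3 values become -3, -9, -13, -5, -1; E[V_3|do(V_2=2)] = -6.2.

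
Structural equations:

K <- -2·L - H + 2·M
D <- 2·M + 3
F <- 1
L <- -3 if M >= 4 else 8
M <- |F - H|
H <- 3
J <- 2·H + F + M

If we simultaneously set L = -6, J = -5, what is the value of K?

Setting L = -6, J = -5 by intervention discards those variables' equations.
M = |F - H|  [with F=1, H=3]  = 2
K = -2·L - H + 2·M  [with L=-6, H=3, M=2]  = 13

13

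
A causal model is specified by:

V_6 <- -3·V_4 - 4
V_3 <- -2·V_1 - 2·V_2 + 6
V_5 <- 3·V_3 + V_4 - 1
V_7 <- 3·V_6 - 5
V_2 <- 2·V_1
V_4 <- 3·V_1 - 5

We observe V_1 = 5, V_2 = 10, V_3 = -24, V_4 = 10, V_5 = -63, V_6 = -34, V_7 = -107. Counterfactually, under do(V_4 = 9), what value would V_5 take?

-64

Intervening sets V_4 = 9 and removes its equation (V_4 <- 3·V_1 - 5).
V_2 = 2·V_1  [with V_1=5]  = 10
V_3 = -2·V_1 - 2·V_2 + 6  [with V_1=5, V_2=10]  = -24
V_5 = 3·V_3 + V_4 - 1  [with V_3=-24, V_4=9]  = -64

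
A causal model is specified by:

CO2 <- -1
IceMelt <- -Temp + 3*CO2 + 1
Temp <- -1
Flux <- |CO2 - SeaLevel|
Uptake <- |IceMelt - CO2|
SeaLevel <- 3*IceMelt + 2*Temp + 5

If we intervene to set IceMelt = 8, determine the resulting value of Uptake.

The intervention breaks the incoming arrows to IceMelt: IceMelt <- -Temp + 3*CO2 + 1 no longer applies, and IceMelt = 8.
Uptake = |IceMelt - CO2|  [with IceMelt=8, CO2=-1]  = 9

9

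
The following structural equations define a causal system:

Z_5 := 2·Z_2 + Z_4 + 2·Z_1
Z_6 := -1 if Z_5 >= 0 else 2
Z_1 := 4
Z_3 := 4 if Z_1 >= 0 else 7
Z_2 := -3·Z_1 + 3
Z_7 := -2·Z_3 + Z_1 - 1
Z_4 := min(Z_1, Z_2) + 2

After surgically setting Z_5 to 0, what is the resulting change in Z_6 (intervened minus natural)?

-3

The intervention breaks the incoming arrows to Z_5: Z_5 := 2·Z_2 + Z_4 + 2·Z_1 no longer applies, and Z_5 = 0.
Z_6 = -1 if Z_5 >= 0 else 2  [with Z_5=0]  = -1
Without intervention: Z_2 = -3·Z_1 + 3  [with Z_1=4]  = -9; Z_4 = min(Z_1, Z_2) + 2  [with Z_1=4, Z_2=-9]  = -7; Z_5 = 2·Z_2 + Z_4 + 2·Z_1  [with Z_2=-9, Z_4=-7, Z_1=4]  = -17; Z_6 = -1 if Z_5 >= 0 else 2  [with Z_5=-17]  = 2.
Change = -1 − 2 = -3.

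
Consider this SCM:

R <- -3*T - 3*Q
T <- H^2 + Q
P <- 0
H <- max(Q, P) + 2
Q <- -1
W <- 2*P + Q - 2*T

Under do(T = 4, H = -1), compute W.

-9

The joint intervention fixes T = 4, H = -1, removing each variable's own equation.
W = 2*P + Q - 2*T  [with P=0, Q=-1, T=4]  = -9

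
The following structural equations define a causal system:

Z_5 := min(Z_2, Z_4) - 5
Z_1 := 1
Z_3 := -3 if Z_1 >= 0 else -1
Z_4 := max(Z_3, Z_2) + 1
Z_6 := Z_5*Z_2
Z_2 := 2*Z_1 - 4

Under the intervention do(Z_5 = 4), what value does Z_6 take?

The intervention breaks the incoming arrows to Z_5: Z_5 := min(Z_2, Z_4) - 5 no longer applies, and Z_5 = 4.
Z_2 = 2*Z_1 - 4  [with Z_1=1]  = -2
Z_6 = Z_5*Z_2  [with Z_5=4, Z_2=-2]  = -8

-8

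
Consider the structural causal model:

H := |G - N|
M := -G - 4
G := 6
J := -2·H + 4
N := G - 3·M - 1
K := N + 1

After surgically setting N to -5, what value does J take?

The intervention breaks the incoming arrows to N: N := G - 3·M - 1 no longer applies, and N = -5.
H = |G - N|  [with G=6, N=-5]  = 11
J = -2·H + 4  [with H=11]  = -18

-18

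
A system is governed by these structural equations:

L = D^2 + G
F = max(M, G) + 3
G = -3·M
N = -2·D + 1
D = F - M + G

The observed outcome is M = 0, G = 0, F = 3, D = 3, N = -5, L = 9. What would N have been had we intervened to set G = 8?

do(G=8) replaces the equation G = -3·M with the constant G = 8.
F = max(M, G) + 3  [with M=0, G=8]  = 11
D = F - M + G  [with F=11, M=0, G=8]  = 19
N = -2·D + 1  [with D=19]  = -37

-37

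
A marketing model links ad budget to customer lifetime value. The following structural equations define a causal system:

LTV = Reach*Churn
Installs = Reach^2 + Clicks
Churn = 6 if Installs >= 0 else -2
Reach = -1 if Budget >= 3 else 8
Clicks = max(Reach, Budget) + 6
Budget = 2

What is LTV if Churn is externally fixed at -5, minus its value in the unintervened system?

-88

The intervention breaks the incoming arrows to Churn: Churn = 6 if Installs >= 0 else -2 no longer applies, and Churn = -5.
Reach = -1 if Budget >= 3 else 8  [with Budget=2]  = 8
LTV = Reach*Churn  [with Reach=8, Churn=-5]  = -40
Without intervention: Reach = -1 if Budget >= 3 else 8  [with Budget=2]  = 8; Clicks = max(Reach, Budget) + 6  [with Reach=8, Budget=2]  = 14; Installs = Reach^2 + Clicks  [with Reach=8, Clicks=14]  = 78; Churn = 6 if Installs >= 0 else -2  [with Installs=78]  = 6; LTV = Reach*Churn  [with Reach=8, Churn=6]  = 48.
Change = -40 − 48 = -88.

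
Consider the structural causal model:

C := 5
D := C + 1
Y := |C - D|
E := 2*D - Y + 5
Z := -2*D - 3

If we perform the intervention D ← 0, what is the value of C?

5

Under do(D=0), the mechanism D := C + 1 is discarded; D is fixed at 0.
C is not downstream of the intervention, so its value is determined by the original equations.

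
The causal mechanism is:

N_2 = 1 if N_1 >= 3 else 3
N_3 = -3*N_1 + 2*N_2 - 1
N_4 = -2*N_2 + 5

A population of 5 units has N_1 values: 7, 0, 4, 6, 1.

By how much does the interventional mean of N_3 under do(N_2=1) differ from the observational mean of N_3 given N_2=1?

6.2

Every unit gets N_2=1 under the intervention. N_3 values become -20, 1, -11, -17, -2; E[N_3|do(N_2=1)] = -9.8.
Conditioning on N_2=1 selects the 3 unit(s) with N_1 ∈ {7, 4, 6}. Their N_3 values: -20, -11, -17. Mean = -16.
Difference = -9.8 − (-16) = 6.2.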